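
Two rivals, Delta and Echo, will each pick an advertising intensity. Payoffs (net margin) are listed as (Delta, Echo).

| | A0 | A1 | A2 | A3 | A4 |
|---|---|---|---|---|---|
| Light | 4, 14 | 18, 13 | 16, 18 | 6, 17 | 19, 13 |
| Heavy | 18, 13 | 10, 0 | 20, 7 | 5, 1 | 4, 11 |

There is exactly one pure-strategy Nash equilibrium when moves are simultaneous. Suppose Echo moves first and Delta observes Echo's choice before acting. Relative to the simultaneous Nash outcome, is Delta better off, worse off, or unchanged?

Delta best-responds to each possible Echo move:
- A0 → Delta plays Heavy (best of 4, 18); Echo gets 13.
- A1 → Delta plays Light (best of 18, 10); Echo gets 13.
- A2 → Delta plays Heavy (best of 16, 20); Echo gets 7.
- A3 → Delta plays Light (best of 6, 5); Echo gets 17.
- A4 → Delta plays Light (best of 19, 4); Echo gets 13.
Echo's induced payoffs are 13, 13, 7, 17, 13, so Echo commits to A3. Subgame-perfect outcome: (Light, A3) with payoffs (6, 17).
For the simultaneous game, intersect best replies.
Delta's best replies: A0→Heavy; A1→Light; A2→Heavy; A3→Light; A4→Light.
Echo's best replies: Light→A2; Heavy→A0.
The unique mutual best reply is (Heavy, A0), giving (18, 13).
Delta earns 6 sequentially versus 18 at the Nash outcome: worse off.

worse off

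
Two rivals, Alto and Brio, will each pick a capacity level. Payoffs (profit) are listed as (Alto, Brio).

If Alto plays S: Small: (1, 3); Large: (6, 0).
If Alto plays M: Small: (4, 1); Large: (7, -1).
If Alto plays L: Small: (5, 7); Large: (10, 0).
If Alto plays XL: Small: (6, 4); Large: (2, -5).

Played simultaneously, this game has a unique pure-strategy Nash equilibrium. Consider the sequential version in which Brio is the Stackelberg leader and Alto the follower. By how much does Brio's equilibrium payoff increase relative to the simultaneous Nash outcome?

0

Alto best-responds to each possible Brio move:
- Small: Alto compares 1, 4, 5, 6 and picks XL; Brio would get 4.
- Large: Alto compares 6, 7, 10, 2 and picks L; Brio would get 0.
Maximizing over 4, 0, Brio chooses Small. Subgame-perfect outcome: (XL, Small) with payoffs (6, 4).
For the simultaneous game, intersect best replies.
Alto's best replies: Small→XL; Large→L.
Brio's best replies: S→Small; M→Small; L→Small; XL→Small.
The unique mutual best reply is (XL, Small), giving (6, 4).
Brio's commitment gain: 4 − 4 = 0.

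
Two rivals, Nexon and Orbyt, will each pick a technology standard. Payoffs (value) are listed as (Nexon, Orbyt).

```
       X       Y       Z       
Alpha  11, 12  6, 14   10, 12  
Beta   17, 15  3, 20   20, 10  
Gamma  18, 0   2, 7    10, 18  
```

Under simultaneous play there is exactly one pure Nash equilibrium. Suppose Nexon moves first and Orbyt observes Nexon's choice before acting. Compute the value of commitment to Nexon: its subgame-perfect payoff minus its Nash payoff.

Solve by backward induction (Nexon leads).
- Alpha → Orbyt plays Y (best of 12, 14, 12); Nexon gets 6.
- Beta → Orbyt plays Y (best of 15, 20, 10); Nexon gets 3.
- Gamma → Orbyt plays Z (best of 0, 7, 18); Nexon gets 10.
Among 6, 3, 10, the best is 10 at Gamma. Subgame-perfect outcome: (Gamma, Z) with payoffs (10, 18).
For the simultaneous game, intersect best replies.
Nexon's best replies: X→Gamma; Y→Alpha; Z→Beta.
Orbyt's best replies: Alpha→Y; Beta→Y; Gamma→Z.
The unique mutual best reply is (Alpha, Y), giving (6, 14).
Nexon's commitment gain: 10 − 6 = 4.

4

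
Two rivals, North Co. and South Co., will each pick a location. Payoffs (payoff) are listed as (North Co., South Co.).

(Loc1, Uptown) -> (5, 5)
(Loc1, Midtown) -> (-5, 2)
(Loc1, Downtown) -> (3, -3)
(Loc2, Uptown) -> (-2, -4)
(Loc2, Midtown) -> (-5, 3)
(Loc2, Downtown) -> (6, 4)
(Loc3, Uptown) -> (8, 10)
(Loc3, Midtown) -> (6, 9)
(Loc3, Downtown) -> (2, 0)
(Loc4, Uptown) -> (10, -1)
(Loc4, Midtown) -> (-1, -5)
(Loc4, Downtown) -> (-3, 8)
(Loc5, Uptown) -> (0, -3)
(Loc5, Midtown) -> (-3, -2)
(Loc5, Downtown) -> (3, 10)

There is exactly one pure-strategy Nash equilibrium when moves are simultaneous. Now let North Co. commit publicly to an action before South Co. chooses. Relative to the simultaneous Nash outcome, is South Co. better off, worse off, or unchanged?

Solve by backward induction (North Co. leads).
- Loc1: BR = Uptown, leader payoff 5.
- Loc2: BR = Downtown, leader payoff 6.
- Loc3: BR = Uptown, leader payoff 8.
- Loc4: BR = Downtown, leader payoff -3.
- Loc5: BR = Downtown, leader payoff 3.
North Co.'s induced payoffs are 5, 6, 8, -3, 3, so North Co. commits to Loc3. Subgame-perfect outcome: (Loc3, Uptown) with payoffs (8, 10).
For the simultaneous game, intersect best replies.
North Co.'s best replies: Uptown→Loc4; Midtown→Loc3; Downtown→Loc2.
South Co.'s best replies: Loc1→Uptown; Loc2→Downtown; Loc3→Uptown; Loc4→Downtown; Loc5→Downtown.
The unique mutual best reply is (Loc2, Downtown), giving (6, 4).
South Co. earns 10 sequentially versus 4 at the Nash outcome: better off.

better off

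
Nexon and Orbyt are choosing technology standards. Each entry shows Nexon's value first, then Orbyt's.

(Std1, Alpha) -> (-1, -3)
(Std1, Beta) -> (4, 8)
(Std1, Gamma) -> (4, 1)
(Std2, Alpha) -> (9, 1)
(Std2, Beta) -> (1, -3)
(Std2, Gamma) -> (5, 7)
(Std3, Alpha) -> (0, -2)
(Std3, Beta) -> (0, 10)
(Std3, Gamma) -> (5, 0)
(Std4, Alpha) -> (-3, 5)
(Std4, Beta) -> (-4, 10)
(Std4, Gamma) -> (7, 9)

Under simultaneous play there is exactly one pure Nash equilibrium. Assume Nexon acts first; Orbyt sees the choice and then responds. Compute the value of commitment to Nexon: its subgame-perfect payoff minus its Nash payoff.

Backward induction with Nexon moving first.
- Std1 → Orbyt plays Beta (best of -3, 8, 1); Nexon gets 4.
- Std2 → Orbyt plays Gamma (best of 1, -3, 7); Nexon gets 5.
- Std3 → Orbyt plays Beta (best of -2, 10, 0); Nexon gets 0.
- Std4 → Orbyt plays Beta (best of 5, 10, 9); Nexon gets -4.
Among 4, 5, 0, -4, the best is 5 at Std2. Subgame-perfect outcome: (Std2, Gamma) with payoffs (5, 7).
For the simultaneous game, intersect best replies.
Nexon's best replies: Alpha→Std2; Beta→Std1; Gamma→Std4.
Orbyt's best replies: Std1→Beta; Std2→Gamma; Std3→Beta; Std4→Beta.
The unique mutual best reply is (Std1, Beta), giving (4, 8).
Nexon's commitment gain: 5 − 4 = 1.

1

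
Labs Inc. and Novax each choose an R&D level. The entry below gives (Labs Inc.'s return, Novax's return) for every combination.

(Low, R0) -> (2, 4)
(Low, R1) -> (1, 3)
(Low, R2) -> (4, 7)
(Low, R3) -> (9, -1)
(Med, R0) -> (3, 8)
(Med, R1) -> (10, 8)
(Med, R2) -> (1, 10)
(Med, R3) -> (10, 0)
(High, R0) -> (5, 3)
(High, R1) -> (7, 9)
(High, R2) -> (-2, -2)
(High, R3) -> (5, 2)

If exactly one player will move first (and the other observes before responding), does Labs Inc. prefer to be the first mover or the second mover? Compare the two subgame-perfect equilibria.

second

If Labs Inc. leads: Novax's best replies are Low→R2, Med→R2, High→R1; Labs Inc.'s induced payoffs 4, 1, 7; outcome (High, R1), payoffs (7, 9).
If Novax leads: Labs Inc.'s best replies are R0→High, R1→Med, R2→Low, R3→Med; Novax's induced payoffs 3, 8, 7, 0; outcome (Med, R1), payoffs (10, 8).
Labs Inc. gets 7 moving first and 10 moving second, so Labs Inc. prefers to move second.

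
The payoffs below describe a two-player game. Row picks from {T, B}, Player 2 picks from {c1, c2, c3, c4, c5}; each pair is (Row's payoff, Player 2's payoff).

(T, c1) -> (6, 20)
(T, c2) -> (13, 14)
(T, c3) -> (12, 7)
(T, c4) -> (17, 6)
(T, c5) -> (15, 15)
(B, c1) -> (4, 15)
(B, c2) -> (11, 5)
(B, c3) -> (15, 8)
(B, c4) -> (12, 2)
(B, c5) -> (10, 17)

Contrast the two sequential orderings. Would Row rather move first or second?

If Row leads: Player 2's best replies are T→c1, B→c5; Row's induced payoffs 6, 10; outcome (B, c5), payoffs (10, 17).
If Player 2 leads: Row's best replies are c1→T, c2→T, c3→B, c4→T, c5→T; Player 2's induced payoffs 20, 14, 8, 6, 15; outcome (T, c1), payoffs (6, 20).
Row gets 10 moving first and 6 moving second, so Row prefers to move first.

first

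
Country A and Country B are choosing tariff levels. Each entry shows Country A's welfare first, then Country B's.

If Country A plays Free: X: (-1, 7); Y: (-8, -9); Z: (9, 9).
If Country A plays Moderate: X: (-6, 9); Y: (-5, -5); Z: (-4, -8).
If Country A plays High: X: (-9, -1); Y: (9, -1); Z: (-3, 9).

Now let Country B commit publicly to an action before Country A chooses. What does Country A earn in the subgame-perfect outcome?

Backward induction with Country B moving first.
- X: Country A compares -1, -6, -9 and picks Free; Country B would get 7.
- Y: Country A compares -8, -5, 9 and picks High; Country B would get -1.
- Z: Country A compares 9, -4, -3 and picks Free; Country B would get 9.
Among 7, -1, 9, the best is 9 at Z. Subgame-perfect outcome: (Free, Z) with payoffs (9, 9).

9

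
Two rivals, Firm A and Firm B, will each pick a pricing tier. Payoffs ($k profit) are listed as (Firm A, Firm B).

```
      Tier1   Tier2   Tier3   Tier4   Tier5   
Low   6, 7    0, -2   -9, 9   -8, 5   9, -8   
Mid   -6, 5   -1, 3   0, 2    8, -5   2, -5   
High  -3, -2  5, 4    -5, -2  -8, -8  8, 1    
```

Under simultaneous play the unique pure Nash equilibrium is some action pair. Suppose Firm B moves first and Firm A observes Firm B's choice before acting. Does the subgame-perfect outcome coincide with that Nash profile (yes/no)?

no

Solve by backward induction (Firm B leads).
- Tier1: BR = Low, leader payoff 7.
- Tier2: BR = High, leader payoff 4.
- Tier3: BR = Mid, leader payoff 2.
- Tier4: BR = Mid, leader payoff -5.
- Tier5: BR = Low, leader payoff -8.
Maximizing over 7, 4, 2, -5, -8, Firm B chooses Tier1. Subgame-perfect outcome: (Low, Tier1) with payoffs (6, 7).
For the simultaneous game, intersect best replies.
Firm A's best replies: Tier1→Low; Tier2→High; Tier3→Mid; Tier4→Mid; Tier5→Low.
Firm B's best replies: Low→Tier3; Mid→Tier1; High→Tier2.
Only (High, Tier2) has each player best-responding; Nash payoffs (5, 4).
Sequential outcome (Low, Tier1) differs from the Nash profile (High, Tier2).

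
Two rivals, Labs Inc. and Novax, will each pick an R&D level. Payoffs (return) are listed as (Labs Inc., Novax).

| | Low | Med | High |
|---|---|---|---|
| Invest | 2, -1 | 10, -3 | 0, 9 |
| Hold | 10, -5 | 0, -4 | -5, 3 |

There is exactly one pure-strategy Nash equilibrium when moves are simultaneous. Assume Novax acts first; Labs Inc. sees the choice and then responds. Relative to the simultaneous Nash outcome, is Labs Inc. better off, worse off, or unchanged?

unchanged

Work backward from Labs Inc.'s decision.
- Low: BR = Hold, leader payoff -5.
- Med: BR = Invest, leader payoff -3.
- High: BR = Invest, leader payoff 9.
Among -5, -3, 9, the best is 9 at High. Subgame-perfect outcome: (Invest, High) with payoffs (0, 9).
For the simultaneous game, intersect best replies.
Labs Inc.'s best replies: Low→Hold; Med→Invest; High→Invest.
Novax's best replies: Invest→High; Hold→High.
The unique mutual best reply is (Invest, High), giving (0, 9).
Labs Inc. earns 0 sequentially versus 0 at the Nash outcome: unchanged.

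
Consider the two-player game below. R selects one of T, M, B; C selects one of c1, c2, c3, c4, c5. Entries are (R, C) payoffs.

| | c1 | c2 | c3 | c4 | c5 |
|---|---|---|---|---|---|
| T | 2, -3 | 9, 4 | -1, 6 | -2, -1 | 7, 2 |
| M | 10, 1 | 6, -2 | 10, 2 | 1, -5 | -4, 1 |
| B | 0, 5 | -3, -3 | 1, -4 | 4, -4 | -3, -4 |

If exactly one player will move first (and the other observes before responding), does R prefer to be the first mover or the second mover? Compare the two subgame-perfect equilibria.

first

If R leads: C's best replies are T→c3, M→c3, B→c1; R's induced payoffs -1, 10, 0; outcome (M, c3), payoffs (10, 2).
If C leads: R's best replies are c1→M, c2→T, c3→M, c4→B, c5→T; C's induced payoffs 1, 4, 2, -4, 2; outcome (T, c2), payoffs (9, 4).
R gets 10 moving first and 9 moving second, so R prefers to move first.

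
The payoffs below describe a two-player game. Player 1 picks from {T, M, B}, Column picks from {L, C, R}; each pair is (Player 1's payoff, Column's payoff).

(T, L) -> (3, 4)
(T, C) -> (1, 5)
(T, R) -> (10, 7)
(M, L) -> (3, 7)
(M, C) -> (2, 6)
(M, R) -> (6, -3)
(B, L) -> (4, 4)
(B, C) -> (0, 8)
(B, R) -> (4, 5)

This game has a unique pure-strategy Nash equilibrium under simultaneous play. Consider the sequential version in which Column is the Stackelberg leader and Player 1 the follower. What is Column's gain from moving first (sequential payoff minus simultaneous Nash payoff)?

Work backward from Player 1's decision.
- L: BR = B, leader payoff 4.
- C: BR = M, leader payoff 6.
- R: BR = T, leader payoff 7.
Column's induced payoffs are 4, 6, 7, so Column commits to R. Subgame-perfect outcome: (T, R) with payoffs (10, 7).
Under simultaneous play:
Player 1's best replies: L→B; C→M; R→T.
Column's best replies: T→R; M→L; B→C.
The unique mutual best reply is (T, R), giving (10, 7).
Column's commitment gain: 7 − 7 = 0.

0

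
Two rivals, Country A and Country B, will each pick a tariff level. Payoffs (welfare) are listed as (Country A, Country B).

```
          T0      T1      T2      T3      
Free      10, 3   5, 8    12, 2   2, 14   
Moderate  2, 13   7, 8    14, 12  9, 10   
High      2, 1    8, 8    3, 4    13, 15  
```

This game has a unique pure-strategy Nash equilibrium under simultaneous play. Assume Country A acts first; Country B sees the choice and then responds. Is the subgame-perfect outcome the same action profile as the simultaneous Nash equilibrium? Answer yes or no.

Solve by backward induction (Country A leads).
- Free: Country B compares 3, 8, 2, 14 and picks T3; Country A would get 2.
- Moderate: Country B compares 13, 8, 12, 10 and picks T0; Country A would get 2.
- High: Country B compares 1, 8, 4, 15 and picks T3; Country A would get 13.
Country A's induced payoffs are 2, 2, 13, so Country A commits to High. Subgame-perfect outcome: (High, T3) with payoffs (13, 15).
Now find the simultaneous Nash equilibrium.
Country A's best replies: T0→Free; T1→High; T2→Moderate; T3→High.
Country B's best replies: Free→T3; Moderate→T0; High→T3.
The unique mutual best reply is (High, T3), giving (13, 15).
Sequential outcome (High, T3) coincides with the Nash profile (High, T3).

yes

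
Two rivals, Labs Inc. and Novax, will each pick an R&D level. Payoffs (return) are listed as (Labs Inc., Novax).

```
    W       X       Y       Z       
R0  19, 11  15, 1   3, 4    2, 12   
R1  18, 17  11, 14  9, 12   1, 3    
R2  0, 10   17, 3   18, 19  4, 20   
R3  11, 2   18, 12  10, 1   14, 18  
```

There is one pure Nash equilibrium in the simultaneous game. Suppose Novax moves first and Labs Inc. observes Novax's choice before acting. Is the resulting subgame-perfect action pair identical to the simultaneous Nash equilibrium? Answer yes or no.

Solve by backward induction (Novax leads).
- W: BR = R0, leader payoff 11.
- X: BR = R3, leader payoff 12.
- Y: BR = R2, leader payoff 19.
- Z: BR = R3, leader payoff 18.
Among 11, 12, 19, 18, the best is 19 at Y. Subgame-perfect outcome: (R2, Y) with payoffs (18, 19).
For the simultaneous game, intersect best replies.
Labs Inc.'s best replies: W→R0; X→R3; Y→R2; Z→R3.
Novax's best replies: R0→Z; R1→W; R2→Z; R3→Z.
The unique mutual best reply is (R3, Z), giving (14, 18).
Sequential outcome (R2, Y) differs from the Nash profile (R3, Z).

no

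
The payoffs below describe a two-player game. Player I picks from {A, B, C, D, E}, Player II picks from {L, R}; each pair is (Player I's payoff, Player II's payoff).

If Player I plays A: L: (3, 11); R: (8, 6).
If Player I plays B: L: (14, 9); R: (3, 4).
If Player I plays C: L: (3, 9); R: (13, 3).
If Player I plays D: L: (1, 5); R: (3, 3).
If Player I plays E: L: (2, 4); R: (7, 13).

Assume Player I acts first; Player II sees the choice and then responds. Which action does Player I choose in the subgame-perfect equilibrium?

Work backward from Player II's decision.
- A: BR = L, leader payoff 3.
- B: BR = L, leader payoff 14.
- C: BR = L, leader payoff 3.
- D: BR = L, leader payoff 1.
- E: BR = R, leader payoff 7.
Among 3, 14, 3, 1, 7, the best is 14 at B. Subgame-perfect outcome: (B, L) with payoffs (14, 9).

B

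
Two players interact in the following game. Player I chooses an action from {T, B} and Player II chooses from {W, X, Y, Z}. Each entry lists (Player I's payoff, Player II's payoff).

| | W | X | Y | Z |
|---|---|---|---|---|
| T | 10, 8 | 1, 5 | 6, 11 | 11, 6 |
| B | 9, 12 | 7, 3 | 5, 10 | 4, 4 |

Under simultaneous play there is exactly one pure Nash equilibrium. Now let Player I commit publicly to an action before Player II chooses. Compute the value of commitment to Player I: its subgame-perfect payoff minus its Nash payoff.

Player II best-responds to each possible Player I move:
- T: BR = Y, leader payoff 6.
- B: BR = W, leader payoff 9.
Maximizing over 6, 9, Player I chooses B. Subgame-perfect outcome: (B, W) with payoffs (9, 12).
Now find the simultaneous Nash equilibrium.
Player I's best replies: W→T; X→B; Y→T; Z→T.
Player II's best replies: T→Y; B→W.
Only (T, Y) has each player best-responding; Nash payoffs (6, 11).
Player I's commitment gain: 9 − 6 = 3.

3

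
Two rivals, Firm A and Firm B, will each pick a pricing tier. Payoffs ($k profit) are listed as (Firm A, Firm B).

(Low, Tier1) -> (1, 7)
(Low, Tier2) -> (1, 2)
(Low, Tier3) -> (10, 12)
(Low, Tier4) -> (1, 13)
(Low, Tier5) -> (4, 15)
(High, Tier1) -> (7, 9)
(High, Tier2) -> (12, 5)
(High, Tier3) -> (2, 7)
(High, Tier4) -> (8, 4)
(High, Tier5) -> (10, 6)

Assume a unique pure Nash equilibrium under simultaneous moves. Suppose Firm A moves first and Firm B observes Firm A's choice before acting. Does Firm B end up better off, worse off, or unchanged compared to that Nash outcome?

Solve by backward induction (Firm A leads).
- Low: Firm B compares 7, 2, 12, 13, 15 and picks Tier5; Firm A would get 4.
- High: Firm B compares 9, 5, 7, 4, 6 and picks Tier1; Firm A would get 7.
Firm A's induced payoffs are 4, 7, so Firm A commits to High. Subgame-perfect outcome: (High, Tier1) with payoffs (7, 9).
Under simultaneous play:
Firm A's best replies: Tier1→High; Tier2→High; Tier3→Low; Tier4→High; Tier5→High.
Firm B's best replies: Low→Tier5; High→Tier1.
Only (High, Tier1) has each player best-responding; Nash payoffs (7, 9).
Firm B earns 9 sequentially versus 9 at the Nash outcome: unchanged.

unchanged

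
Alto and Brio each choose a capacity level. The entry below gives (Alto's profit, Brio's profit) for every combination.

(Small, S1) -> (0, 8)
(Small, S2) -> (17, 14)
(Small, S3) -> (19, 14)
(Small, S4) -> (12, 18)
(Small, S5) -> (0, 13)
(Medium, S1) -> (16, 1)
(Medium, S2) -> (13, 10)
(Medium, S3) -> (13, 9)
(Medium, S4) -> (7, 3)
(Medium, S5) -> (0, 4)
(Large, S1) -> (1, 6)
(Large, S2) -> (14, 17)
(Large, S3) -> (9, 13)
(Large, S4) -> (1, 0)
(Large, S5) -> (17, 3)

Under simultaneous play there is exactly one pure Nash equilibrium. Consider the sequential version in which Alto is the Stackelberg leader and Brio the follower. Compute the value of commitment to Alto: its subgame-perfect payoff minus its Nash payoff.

2

Backward induction with Alto moving first.
- Small: Brio compares 8, 14, 14, 18, 13 and picks S4; Alto would get 12.
- Medium: Brio compares 1, 10, 9, 3, 4 and picks S2; Alto would get 13.
- Large: Brio compares 6, 17, 13, 0, 3 and picks S2; Alto would get 14.
Maximizing over 12, 13, 14, Alto chooses Large. Subgame-perfect outcome: (Large, S2) with payoffs (14, 17).
Now find the simultaneous Nash equilibrium.
Alto's best replies: S1→Medium; S2→Small; S3→Small; S4→Small; S5→Large.
Brio's best replies: Small→S4; Medium→S2; Large→S2.
The unique mutual best reply is (Small, S4), giving (12, 18).
Alto's commitment gain: 14 − 12 = 2.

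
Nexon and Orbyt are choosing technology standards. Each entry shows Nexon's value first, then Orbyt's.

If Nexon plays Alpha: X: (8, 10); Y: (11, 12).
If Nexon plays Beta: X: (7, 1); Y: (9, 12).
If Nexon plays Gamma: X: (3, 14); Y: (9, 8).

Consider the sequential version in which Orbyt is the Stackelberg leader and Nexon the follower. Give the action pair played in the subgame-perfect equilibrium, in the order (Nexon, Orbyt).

Backward induction with Orbyt moving first.
- X → Nexon plays Alpha (best of 8, 7, 3); Orbyt gets 10.
- Y → Nexon plays Alpha (best of 11, 9, 9); Orbyt gets 12.
Among 10, 12, the best is 12 at Y. Subgame-perfect outcome: (Alpha, Y) with payoffs (11, 12).

(Alpha, Y)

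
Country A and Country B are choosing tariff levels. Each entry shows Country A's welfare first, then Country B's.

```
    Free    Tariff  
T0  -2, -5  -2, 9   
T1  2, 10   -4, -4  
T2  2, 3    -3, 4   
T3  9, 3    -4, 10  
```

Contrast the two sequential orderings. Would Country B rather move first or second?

second

If Country A leads: Country B's best replies are T0→Tariff, T1→Free, T2→Tariff, T3→Tariff; Country A's induced payoffs -2, 2, -3, -4; outcome (T1, Free), payoffs (2, 10).
If Country B leads: Country A's best replies are Free→T3, Tariff→T0; Country B's induced payoffs 3, 9; outcome (T0, Tariff), payoffs (-2, 9).
Country B gets 9 moving first and 10 moving second, so Country B prefers to move second.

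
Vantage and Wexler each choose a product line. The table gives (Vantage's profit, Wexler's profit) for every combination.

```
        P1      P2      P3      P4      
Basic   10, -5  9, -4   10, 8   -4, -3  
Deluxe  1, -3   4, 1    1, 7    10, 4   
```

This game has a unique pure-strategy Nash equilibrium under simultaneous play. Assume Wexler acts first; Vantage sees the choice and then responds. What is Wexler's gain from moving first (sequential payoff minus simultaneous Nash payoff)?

0

Backward induction with Wexler moving first.
- P1: Vantage compares 10, 1 and picks Basic; Wexler would get -5.
- P2: Vantage compares 9, 4 and picks Basic; Wexler would get -4.
- P3: Vantage compares 10, 1 and picks Basic; Wexler would get 8.
- P4: Vantage compares -4, 10 and picks Deluxe; Wexler would get 4.
Among -5, -4, 8, 4, the best is 8 at P3. Subgame-perfect outcome: (Basic, P3) with payoffs (10, 8).
Under simultaneous play:
Vantage's best replies: P1→Basic; P2→Basic; P3→Basic; P4→Deluxe.
Wexler's best replies: Basic→P3; Deluxe→P3.
Only (Basic, P3) has each player best-responding; Nash payoffs (10, 8).
Wexler's commitment gain: 8 − 8 = 0.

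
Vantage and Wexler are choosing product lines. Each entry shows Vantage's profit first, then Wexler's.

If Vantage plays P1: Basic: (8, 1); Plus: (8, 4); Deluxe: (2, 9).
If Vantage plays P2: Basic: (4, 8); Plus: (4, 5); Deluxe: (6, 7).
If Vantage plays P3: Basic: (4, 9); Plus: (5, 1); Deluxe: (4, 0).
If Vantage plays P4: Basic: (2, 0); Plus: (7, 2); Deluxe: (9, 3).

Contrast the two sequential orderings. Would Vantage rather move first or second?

first

If Vantage leads: Wexler's best replies are P1→Deluxe, P2→Basic, P3→Basic, P4→Deluxe; Vantage's induced payoffs 2, 4, 4, 9; outcome (P4, Deluxe), payoffs (9, 3).
If Wexler leads: Vantage's best replies are Basic→P1, Plus→P1, Deluxe→P4; Wexler's induced payoffs 1, 4, 3; outcome (P1, Plus), payoffs (8, 4).
Vantage gets 9 moving first and 8 moving second, so Vantage prefers to move first.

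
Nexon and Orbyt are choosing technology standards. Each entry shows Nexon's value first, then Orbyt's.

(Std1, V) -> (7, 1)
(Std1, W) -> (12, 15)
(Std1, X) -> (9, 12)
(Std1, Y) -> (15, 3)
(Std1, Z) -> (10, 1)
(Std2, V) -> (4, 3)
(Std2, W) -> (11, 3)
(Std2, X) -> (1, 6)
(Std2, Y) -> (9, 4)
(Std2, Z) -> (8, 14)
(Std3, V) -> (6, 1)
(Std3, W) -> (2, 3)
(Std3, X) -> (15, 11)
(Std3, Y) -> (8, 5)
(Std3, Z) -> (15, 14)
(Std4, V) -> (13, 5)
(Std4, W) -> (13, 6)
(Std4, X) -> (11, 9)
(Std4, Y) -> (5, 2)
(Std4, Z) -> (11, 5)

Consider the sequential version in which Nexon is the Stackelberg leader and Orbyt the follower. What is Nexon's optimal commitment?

Work backward from Orbyt's decision.
- Std1 → Orbyt plays W (best of 1, 15, 12, 3, 1); Nexon gets 12.
- Std2 → Orbyt plays Z (best of 3, 3, 6, 4, 14); Nexon gets 8.
- Std3 → Orbyt plays Z (best of 1, 3, 11, 5, 14); Nexon gets 15.
- Std4 → Orbyt plays X (best of 5, 6, 9, 2, 5); Nexon gets 11.
Among 12, 8, 15, 11, the best is 15 at Std3. Subgame-perfect outcome: (Std3, Z) with payoffs (15, 14).

Std3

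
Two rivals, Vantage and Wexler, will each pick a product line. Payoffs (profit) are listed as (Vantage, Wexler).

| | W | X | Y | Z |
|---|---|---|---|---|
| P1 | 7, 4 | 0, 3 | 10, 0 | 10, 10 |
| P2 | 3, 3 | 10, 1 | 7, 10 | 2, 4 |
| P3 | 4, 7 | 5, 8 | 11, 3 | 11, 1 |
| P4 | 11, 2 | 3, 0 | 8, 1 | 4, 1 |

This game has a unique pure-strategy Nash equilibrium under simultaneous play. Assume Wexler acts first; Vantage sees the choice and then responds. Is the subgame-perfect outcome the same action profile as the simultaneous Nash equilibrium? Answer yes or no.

Backward induction with Wexler moving first.
- W → Vantage plays P4 (best of 7, 3, 4, 11); Wexler gets 2.
- X → Vantage plays P2 (best of 0, 10, 5, 3); Wexler gets 1.
- Y → Vantage plays P3 (best of 10, 7, 11, 8); Wexler gets 3.
- Z → Vantage plays P3 (best of 10, 2, 11, 4); Wexler gets 1.
Among 2, 1, 3, 1, the best is 3 at Y. Subgame-perfect outcome: (P3, Y) with payoffs (11, 3).
For the simultaneous game, intersect best replies.
Vantage's best replies: W→P4; X→P2; Y→P3; Z→P3.
Wexler's best replies: P1→Z; P2→Y; P3→X; P4→W.
Only (P4, W) has each player best-responding; Nash payoffs (11, 2).
Sequential outcome (P3, Y) differs from the Nash profile (P4, W).

no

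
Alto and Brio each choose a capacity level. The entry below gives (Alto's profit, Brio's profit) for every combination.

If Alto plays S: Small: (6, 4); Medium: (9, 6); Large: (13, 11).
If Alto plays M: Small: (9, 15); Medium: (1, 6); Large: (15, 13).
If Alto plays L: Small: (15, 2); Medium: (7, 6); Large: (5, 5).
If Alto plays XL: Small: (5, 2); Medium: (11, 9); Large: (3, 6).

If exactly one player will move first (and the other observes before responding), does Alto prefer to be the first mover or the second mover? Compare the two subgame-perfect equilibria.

If Alto leads: Brio's best replies are S→Large, M→Small, L→Medium, XL→Medium; Alto's induced payoffs 13, 9, 7, 11; outcome (S, Large), payoffs (13, 11).
If Brio leads: Alto's best replies are Small→L, Medium→XL, Large→M; Brio's induced payoffs 2, 9, 13; outcome (M, Large), payoffs (15, 13).
Alto gets 13 moving first and 15 moving second, so Alto prefers to move second.

second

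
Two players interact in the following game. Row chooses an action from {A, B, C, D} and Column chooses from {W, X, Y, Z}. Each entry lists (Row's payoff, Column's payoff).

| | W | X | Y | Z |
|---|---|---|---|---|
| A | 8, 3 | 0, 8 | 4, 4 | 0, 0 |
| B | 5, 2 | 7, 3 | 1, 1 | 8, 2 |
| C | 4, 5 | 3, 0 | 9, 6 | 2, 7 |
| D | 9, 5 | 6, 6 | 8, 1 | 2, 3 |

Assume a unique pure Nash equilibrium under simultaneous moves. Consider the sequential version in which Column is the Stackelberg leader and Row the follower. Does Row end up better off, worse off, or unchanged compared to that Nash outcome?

better off

Row best-responds to each possible Column move:
- W: Row compares 8, 5, 4, 9 and picks D; Column would get 5.
- X: Row compares 0, 7, 3, 6 and picks B; Column would get 3.
- Y: Row compares 4, 1, 9, 8 and picks C; Column would get 6.
- Z: Row compares 0, 8, 2, 2 and picks B; Column would get 2.
Maximizing over 5, 3, 6, 2, Column chooses Y. Subgame-perfect outcome: (C, Y) with payoffs (9, 6).
For the simultaneous game, intersect best replies.
Row's best replies: W→D; X→B; Y→C; Z→B.
Column's best replies: A→X; B→X; C→Z; D→X.
The unique mutual best reply is (B, X), giving (7, 3).
Row earns 9 sequentially versus 7 at the Nash outcome: better off.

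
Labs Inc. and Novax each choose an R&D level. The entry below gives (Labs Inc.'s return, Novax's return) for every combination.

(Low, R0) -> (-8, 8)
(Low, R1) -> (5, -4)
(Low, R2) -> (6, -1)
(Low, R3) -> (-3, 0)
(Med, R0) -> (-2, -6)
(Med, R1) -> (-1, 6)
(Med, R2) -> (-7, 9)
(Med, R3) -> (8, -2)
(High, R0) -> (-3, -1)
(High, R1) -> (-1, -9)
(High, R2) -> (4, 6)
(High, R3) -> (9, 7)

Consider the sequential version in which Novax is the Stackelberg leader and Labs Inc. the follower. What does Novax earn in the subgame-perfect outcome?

Labs Inc. best-responds to each possible Novax move:
- R0: BR = Med, leader payoff -6.
- R1: BR = Low, leader payoff -4.
- R2: BR = Low, leader payoff -1.
- R3: BR = High, leader payoff 7.
Maximizing over -6, -4, -1, 7, Novax chooses R3. Subgame-perfect outcome: (High, R3) with payoffs (9, 7).

7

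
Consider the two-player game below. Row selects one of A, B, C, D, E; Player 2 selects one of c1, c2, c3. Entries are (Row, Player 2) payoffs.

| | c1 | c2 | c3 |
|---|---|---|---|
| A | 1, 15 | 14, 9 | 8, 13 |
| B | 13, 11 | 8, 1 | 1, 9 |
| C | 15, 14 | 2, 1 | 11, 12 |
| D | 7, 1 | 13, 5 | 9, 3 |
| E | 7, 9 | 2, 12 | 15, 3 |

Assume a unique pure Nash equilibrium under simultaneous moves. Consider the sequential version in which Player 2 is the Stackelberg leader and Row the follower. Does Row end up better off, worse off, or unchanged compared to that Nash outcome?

Solve by backward induction (Player 2 leads).
- c1: BR = C, leader payoff 14.
- c2: BR = A, leader payoff 9.
- c3: BR = E, leader payoff 3.
Player 2's induced payoffs are 14, 9, 3, so Player 2 commits to c1. Subgame-perfect outcome: (C, c1) with payoffs (15, 14).
Now find the simultaneous Nash equilibrium.
Row's best replies: c1→C; c2→A; c3→E.
Player 2's best replies: A→c1; B→c1; C→c1; D→c2; E→c2.
The unique mutual best reply is (C, c1), giving (15, 14).
Row earns 15 sequentially versus 15 at the Nash outcome: unchanged.

unchanged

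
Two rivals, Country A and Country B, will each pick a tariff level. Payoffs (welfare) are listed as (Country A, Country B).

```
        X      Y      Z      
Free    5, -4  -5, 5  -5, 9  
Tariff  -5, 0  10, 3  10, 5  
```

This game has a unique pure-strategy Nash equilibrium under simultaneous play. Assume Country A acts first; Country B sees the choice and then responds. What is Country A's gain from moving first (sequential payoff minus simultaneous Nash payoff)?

Work backward from Country B's decision.
- Free → Country B plays Z (best of -4, 5, 9); Country A gets -5.
- Tariff → Country B plays Z (best of 0, 3, 5); Country A gets 10.
Maximizing over -5, 10, Country A chooses Tariff. Subgame-perfect outcome: (Tariff, Z) with payoffs (10, 5).
Now find the simultaneous Nash equilibrium.
Country A's best replies: X→Free; Y→Tariff; Z→Tariff.
Country B's best replies: Free→Z; Tariff→Z.
Only (Tariff, Z) has each player best-responding; Nash payoffs (10, 5).
Country A's commitment gain: 10 − 10 = 0.

0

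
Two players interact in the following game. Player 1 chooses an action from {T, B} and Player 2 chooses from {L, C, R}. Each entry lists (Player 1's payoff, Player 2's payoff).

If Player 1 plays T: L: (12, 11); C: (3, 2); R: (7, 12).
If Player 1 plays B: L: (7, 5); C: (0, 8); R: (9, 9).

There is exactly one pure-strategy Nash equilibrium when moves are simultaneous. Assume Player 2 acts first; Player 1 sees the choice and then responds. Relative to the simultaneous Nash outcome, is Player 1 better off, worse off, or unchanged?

Solve by backward induction (Player 2 leads).
- L: Player 1 compares 12, 7 and picks T; Player 2 would get 11.
- C: Player 1 compares 3, 0 and picks T; Player 2 would get 2.
- R: Player 1 compares 7, 9 and picks B; Player 2 would get 9.
Player 2's induced payoffs are 11, 2, 9, so Player 2 commits to L. Subgame-perfect outcome: (T, L) with payoffs (12, 11).
Under simultaneous play:
Player 1's best replies: L→T; C→T; R→B.
Player 2's best replies: T→R; B→R.
Only (B, R) has each player best-responding; Nash payoffs (9, 9).
Player 1 earns 12 sequentially versus 9 at the Nash outcome: better off.

better off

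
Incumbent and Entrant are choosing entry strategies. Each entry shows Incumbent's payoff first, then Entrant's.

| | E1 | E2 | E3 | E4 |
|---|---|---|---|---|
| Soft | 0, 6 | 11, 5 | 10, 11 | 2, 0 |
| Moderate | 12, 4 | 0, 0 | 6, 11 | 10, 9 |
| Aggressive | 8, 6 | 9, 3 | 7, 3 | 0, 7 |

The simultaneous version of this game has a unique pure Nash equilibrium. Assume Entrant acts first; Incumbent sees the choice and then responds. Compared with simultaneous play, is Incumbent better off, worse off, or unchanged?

Backward induction with Entrant moving first.
- E1: BR = Moderate, leader payoff 4.
- E2: BR = Soft, leader payoff 5.
- E3: BR = Soft, leader payoff 11.
- E4: BR = Moderate, leader payoff 9.
Among 4, 5, 11, 9, the best is 11 at E3. Subgame-perfect outcome: (Soft, E3) with payoffs (10, 11).
For the simultaneous game, intersect best replies.
Incumbent's best replies: E1→Moderate; E2→Soft; E3→Soft; E4→Moderate.
Entrant's best replies: Soft→E3; Moderate→E3; Aggressive→E4.
Only (Soft, E3) has each player best-responding; Nash payoffs (10, 11).
Incumbent earns 10 sequentially versus 10 at the Nash outcome: unchanged.

unchanged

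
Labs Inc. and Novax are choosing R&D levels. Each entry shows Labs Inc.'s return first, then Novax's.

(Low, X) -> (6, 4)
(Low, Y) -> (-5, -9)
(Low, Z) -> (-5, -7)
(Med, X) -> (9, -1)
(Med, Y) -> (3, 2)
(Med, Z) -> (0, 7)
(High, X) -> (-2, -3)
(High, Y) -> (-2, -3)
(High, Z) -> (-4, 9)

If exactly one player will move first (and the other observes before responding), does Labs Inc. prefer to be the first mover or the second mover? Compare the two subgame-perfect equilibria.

first

If Labs Inc. leads: Novax's best replies are Low→X, Med→Z, High→Z; Labs Inc.'s induced payoffs 6, 0, -4; outcome (Low, X), payoffs (6, 4).
If Novax leads: Labs Inc.'s best replies are X→Med, Y→Med, Z→Med; Novax's induced payoffs -1, 2, 7; outcome (Med, Z), payoffs (0, 7).
Labs Inc. gets 6 moving first and 0 moving second, so Labs Inc. prefers to move first.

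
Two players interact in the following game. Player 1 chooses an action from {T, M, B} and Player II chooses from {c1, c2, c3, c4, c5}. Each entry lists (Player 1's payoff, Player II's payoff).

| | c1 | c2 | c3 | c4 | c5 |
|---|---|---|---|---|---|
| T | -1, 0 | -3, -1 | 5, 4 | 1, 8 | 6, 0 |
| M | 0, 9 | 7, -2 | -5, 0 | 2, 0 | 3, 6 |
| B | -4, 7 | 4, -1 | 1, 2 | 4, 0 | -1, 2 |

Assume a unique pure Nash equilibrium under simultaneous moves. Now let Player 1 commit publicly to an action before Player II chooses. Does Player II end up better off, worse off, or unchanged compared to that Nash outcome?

worse off

Solve by backward induction (Player 1 leads).
- T → Player II plays c4 (best of 0, -1, 4, 8, 0); Player 1 gets 1.
- M → Player II plays c1 (best of 9, -2, 0, 0, 6); Player 1 gets 0.
- B → Player II plays c1 (best of 7, -1, 2, 0, 2); Player 1 gets -4.
Player 1's induced payoffs are 1, 0, -4, so Player 1 commits to T. Subgame-perfect outcome: (T, c4) with payoffs (1, 8).
For the simultaneous game, intersect best replies.
Player 1's best replies: c1→M; c2→M; c3→T; c4→B; c5→T.
Player II's best replies: T→c4; M→c1; B→c1.
The unique mutual best reply is (M, c1), giving (0, 9).
Player II earns 8 sequentially versus 9 at the Nash outcome: worse off.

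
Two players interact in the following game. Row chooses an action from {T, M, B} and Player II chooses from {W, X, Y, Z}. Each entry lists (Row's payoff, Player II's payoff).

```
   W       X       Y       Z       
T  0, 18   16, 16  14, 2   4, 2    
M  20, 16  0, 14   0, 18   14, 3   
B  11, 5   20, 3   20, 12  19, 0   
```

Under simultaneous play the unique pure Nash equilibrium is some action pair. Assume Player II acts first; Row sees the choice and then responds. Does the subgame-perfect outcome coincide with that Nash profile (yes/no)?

no

Solve by backward induction (Player II leads).
- W: BR = M, leader payoff 16.
- X: BR = B, leader payoff 3.
- Y: BR = B, leader payoff 12.
- Z: BR = B, leader payoff 0.
Among 16, 3, 12, 0, the best is 16 at W. Subgame-perfect outcome: (M, W) with payoffs (20, 16).
Under simultaneous play:
Row's best replies: W→M; X→B; Y→B; Z→B.
Player II's best replies: T→W; M→Y; B→Y.
The unique mutual best reply is (B, Y), giving (20, 12).
Sequential outcome (M, W) differs from the Nash profile (B, Y).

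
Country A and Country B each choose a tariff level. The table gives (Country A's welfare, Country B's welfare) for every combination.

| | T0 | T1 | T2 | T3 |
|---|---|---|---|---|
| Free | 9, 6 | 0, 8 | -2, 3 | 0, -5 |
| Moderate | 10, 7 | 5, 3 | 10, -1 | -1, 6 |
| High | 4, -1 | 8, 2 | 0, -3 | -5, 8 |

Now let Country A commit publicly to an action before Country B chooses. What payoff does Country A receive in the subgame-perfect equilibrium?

Work backward from Country B's decision.
- Free: BR = T1, leader payoff 0.
- Moderate: BR = T0, leader payoff 10.
- High: BR = T3, leader payoff -5.
Maximizing over 0, 10, -5, Country A chooses Moderate. Subgame-perfect outcome: (Moderate, T0) with payoffs (10, 7).

10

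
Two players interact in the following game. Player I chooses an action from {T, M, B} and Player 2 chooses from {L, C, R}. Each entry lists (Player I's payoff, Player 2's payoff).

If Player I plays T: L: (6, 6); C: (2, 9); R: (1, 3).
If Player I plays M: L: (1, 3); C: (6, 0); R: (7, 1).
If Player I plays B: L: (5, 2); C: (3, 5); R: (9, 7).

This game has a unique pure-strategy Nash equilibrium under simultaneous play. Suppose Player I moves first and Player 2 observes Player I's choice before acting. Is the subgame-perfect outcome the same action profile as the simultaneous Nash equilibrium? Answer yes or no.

Player 2 best-responds to each possible Player I move:
- T: BR = C, leader payoff 2.
- M: BR = L, leader payoff 1.
- B: BR = R, leader payoff 9.
Among 2, 1, 9, the best is 9 at B. Subgame-perfect outcome: (B, R) with payoffs (9, 7).
Now find the simultaneous Nash equilibrium.
Player I's best replies: L→T; C→M; R→B.
Player 2's best replies: T→C; M→L; B→R.
Only (B, R) has each player best-responding; Nash payoffs (9, 7).
Sequential outcome (B, R) coincides with the Nash profile (B, R).

yes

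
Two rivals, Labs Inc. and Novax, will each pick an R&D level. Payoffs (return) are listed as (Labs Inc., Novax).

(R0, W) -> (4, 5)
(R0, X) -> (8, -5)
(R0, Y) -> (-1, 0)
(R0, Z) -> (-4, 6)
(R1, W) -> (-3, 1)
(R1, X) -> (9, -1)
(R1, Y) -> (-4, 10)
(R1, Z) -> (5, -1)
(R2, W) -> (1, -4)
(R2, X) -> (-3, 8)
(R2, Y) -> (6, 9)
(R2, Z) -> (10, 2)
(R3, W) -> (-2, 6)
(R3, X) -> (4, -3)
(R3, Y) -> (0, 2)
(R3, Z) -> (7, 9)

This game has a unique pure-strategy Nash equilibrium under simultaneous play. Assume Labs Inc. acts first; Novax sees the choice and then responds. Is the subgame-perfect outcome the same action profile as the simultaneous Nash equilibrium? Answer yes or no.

Solve by backward induction (Labs Inc. leads).
- R0 → Novax plays Z (best of 5, -5, 0, 6); Labs Inc. gets -4.
- R1 → Novax plays Y (best of 1, -1, 10, -1); Labs Inc. gets -4.
- R2 → Novax plays Y (best of -4, 8, 9, 2); Labs Inc. gets 6.
- R3 → Novax plays Z (best of 6, -3, 2, 9); Labs Inc. gets 7.
Labs Inc.'s induced payoffs are -4, -4, 6, 7, so Labs Inc. commits to R3. Subgame-perfect outcome: (R3, Z) with payoffs (7, 9).
Now find the simultaneous Nash equilibrium.
Labs Inc.'s best replies: W→R0; X→R1; Y→R2; Z→R2.
Novax's best replies: R0→Z; R1→Y; R2→Y; R3→Z.
Only (R2, Y) has each player best-responding; Nash payoffs (6, 9).
Sequential outcome (R3, Z) differs from the Nash profile (R2, Y).

no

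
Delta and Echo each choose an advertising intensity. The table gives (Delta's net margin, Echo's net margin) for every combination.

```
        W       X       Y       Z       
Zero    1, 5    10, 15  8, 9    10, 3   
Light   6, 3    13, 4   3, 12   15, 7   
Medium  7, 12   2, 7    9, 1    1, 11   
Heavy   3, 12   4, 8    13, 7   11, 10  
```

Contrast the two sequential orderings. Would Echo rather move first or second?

If Delta leads: Echo's best replies are Zero→X, Light→Y, Medium→W, Heavy→W; Delta's induced payoffs 10, 3, 7, 3; outcome (Zero, X), payoffs (10, 15).
If Echo leads: Delta's best replies are W→Medium, X→Light, Y→Heavy, Z→Light; Echo's induced payoffs 12, 4, 7, 7; outcome (Medium, W), payoffs (7, 12).
Echo gets 12 moving first and 15 moving second, so Echo prefers to move second.

second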